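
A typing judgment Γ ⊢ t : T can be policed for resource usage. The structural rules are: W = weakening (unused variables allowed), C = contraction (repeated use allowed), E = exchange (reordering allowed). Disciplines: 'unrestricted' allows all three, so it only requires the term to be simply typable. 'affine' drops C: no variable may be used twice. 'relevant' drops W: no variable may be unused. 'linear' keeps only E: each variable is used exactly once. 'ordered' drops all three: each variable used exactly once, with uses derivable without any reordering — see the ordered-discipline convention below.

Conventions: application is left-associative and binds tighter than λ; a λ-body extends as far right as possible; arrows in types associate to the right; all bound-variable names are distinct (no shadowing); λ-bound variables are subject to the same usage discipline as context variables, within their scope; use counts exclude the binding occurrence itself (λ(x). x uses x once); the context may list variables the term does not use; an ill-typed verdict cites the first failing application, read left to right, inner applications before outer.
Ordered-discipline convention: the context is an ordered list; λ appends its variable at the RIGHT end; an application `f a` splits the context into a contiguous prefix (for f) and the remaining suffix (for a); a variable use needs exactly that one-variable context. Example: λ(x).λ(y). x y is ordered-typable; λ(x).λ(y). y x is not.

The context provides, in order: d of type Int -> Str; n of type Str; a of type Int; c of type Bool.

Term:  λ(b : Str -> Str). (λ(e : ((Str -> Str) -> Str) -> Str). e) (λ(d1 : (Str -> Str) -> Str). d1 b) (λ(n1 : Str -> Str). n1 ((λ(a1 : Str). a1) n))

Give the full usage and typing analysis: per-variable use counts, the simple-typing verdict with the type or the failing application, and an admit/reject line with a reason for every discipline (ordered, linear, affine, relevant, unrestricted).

counts: d: 0; n: 1; a: 0; c: 0; b (bound): 1; e (bound): 1; d1 (bound): 1; n1 (bound): 1; a1 (bound): 1
uses in reading order: e, d1, b, n1, a1, n
typing: well-typed — term : (Str -> Str) -> Str
ordered ✗ (needs weakening: d, a, c unused)
linear ✗ (needs weakening: d, a, c unused)
affine ✓ (d, n, a, c, b, e, d1, n1, a1: no repeats, contraction unneeded)
relevant ✗ (needs weakening: d, a, c unused)
unrestricted ✓ (simply typable at (Str -> Str) -> Str; W, C, E all held)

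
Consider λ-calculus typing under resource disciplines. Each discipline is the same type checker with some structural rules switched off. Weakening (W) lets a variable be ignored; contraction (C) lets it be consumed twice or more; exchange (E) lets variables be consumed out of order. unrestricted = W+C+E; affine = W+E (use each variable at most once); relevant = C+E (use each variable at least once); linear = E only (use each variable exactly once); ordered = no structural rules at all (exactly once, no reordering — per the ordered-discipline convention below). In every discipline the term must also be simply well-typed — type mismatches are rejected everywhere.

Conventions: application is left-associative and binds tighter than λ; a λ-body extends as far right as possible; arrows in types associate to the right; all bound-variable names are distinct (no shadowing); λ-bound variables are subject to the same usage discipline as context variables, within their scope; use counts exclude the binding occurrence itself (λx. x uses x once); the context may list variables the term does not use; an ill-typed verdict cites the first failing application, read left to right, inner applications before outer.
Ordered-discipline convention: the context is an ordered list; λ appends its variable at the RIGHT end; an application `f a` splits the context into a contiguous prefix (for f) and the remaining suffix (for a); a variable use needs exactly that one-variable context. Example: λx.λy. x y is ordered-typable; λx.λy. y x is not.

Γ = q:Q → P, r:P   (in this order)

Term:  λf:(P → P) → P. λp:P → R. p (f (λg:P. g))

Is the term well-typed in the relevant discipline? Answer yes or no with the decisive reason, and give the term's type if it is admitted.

no — q, r left unused
usage: q: 0×, r: 0×, f (bound): 1×, p (bound): 1×, g (bound): 1×
order of uses: p, f, g
typing: well-typed — term : ((P → P) → P) → (P → R) → R
across the five disciplines: ordered ✗; linear ✗; affine ✓; relevant ✗; unrestricted ✓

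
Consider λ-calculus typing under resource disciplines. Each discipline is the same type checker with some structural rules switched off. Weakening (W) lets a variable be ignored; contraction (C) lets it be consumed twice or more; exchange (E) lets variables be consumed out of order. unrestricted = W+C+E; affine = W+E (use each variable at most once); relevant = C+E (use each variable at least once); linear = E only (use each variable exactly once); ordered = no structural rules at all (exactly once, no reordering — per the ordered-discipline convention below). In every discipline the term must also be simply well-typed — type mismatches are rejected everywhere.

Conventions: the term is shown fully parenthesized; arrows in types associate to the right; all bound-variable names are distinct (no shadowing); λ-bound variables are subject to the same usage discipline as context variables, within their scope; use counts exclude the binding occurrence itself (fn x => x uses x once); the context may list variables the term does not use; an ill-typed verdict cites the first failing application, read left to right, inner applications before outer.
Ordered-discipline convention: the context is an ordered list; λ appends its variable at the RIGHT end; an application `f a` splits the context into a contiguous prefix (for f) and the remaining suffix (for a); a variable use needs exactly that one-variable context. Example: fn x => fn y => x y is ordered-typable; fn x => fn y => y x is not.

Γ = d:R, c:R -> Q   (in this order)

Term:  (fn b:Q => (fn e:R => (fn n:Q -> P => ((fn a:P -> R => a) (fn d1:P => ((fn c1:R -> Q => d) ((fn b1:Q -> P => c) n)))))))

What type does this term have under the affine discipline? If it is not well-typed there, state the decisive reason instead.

term : Q -> R -> (Q -> P) -> P -> R
counts: d ×1; c ×1; b (bound) ×0; e (bound) ×0; n (bound) ×1; a (bound) ×1; d1 (bound) ×0; c1 (bound) ×0; b1 (bound) ×0
order of uses: a, d, c, n
typing: the term checks, with type Q -> R -> (Q -> P) -> P -> R
all disciplines: ordered ✗ · linear ✗ · affine ✓ · relevant ✗ · unrestricted ✓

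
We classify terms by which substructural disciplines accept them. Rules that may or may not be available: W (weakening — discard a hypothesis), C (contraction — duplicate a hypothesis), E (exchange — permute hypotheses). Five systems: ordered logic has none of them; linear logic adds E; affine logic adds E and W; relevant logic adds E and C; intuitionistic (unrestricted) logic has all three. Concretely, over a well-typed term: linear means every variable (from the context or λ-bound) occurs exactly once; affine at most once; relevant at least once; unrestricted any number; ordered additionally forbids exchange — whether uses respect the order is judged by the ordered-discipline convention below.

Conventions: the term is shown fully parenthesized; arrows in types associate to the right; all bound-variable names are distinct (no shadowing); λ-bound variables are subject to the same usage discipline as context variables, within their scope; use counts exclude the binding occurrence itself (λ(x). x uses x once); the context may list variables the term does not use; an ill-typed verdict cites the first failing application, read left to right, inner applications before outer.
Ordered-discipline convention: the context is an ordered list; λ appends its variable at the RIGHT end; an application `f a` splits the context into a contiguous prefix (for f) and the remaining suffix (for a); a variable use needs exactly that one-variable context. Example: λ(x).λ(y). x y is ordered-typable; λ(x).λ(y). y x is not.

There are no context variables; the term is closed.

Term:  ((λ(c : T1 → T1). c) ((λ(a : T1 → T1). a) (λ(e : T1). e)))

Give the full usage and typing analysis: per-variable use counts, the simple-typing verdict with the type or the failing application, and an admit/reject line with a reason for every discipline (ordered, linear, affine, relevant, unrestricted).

use counts: c (bound): 1×; a (bound): 1×; e (bound): 1×
order of uses: c, a, e
typing: the term checks, with type T1 → T1
ordered: ✓, single-use (c, a, e), ordered derivation ok
linear: ✓, exactly-once usage across c, a, e
affine: ✓, c, a, e: no repeats, contraction unneeded
relevant: ✓, none of c, a, e goes unused
unrestricted: ✓, typability at T1 → T1 is all that's needed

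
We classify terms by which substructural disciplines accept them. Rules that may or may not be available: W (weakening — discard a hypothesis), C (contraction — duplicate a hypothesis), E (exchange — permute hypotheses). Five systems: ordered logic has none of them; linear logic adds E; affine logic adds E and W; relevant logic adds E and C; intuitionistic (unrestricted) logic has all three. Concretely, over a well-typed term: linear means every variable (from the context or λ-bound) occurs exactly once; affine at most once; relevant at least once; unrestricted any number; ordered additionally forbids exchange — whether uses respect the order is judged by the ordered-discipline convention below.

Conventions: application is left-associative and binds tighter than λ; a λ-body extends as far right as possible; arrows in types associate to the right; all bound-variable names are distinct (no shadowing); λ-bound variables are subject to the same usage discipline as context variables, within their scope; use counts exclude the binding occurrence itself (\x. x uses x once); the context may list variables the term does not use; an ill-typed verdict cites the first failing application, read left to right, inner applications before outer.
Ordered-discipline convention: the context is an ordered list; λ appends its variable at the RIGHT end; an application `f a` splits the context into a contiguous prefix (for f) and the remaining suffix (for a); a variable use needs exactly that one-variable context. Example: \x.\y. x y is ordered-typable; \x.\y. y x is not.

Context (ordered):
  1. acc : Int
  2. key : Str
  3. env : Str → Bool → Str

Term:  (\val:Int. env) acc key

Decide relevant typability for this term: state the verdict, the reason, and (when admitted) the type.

no — needs weakening: val unused
variable uses: acc=1, key=1, env=1, val (bound)=0
left-to-right use order: env, acc, key
typing: ✓ — Bool → Str
all disciplines: ordered ✗ | linear ✗ | affine ✓ | relevant ✗ | unrestricted ✓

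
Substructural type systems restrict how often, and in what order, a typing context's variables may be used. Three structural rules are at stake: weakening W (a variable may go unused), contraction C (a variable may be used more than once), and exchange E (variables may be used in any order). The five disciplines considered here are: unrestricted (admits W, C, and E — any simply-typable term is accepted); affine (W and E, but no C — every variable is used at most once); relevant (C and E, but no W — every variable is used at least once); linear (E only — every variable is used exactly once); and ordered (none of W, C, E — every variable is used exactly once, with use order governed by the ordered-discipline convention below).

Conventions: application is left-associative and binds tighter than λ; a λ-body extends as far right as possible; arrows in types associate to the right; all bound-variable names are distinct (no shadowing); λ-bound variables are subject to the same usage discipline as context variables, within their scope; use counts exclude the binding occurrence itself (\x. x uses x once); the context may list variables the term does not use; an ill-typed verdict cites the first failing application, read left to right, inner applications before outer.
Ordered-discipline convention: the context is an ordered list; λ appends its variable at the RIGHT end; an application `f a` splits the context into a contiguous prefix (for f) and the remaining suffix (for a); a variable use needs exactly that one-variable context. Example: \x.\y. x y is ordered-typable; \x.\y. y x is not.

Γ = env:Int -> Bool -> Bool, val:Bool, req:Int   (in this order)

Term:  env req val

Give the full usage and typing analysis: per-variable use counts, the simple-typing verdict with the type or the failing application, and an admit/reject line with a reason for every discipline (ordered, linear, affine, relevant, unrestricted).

use counts: env=1, val=1, req=1
order of uses: env, req, val
typing: ✓ — Bool
ordered: ✗, no ordered split (uses run env, req, val)
linear: ✓, single use per variable (env, val, req)
affine: ✓, env, val, req: no repeats, contraction unneeded
relevant: ✓, at least one use each (env, val, req)
unrestricted: ✓, type-checks (Bool) and nothing is barred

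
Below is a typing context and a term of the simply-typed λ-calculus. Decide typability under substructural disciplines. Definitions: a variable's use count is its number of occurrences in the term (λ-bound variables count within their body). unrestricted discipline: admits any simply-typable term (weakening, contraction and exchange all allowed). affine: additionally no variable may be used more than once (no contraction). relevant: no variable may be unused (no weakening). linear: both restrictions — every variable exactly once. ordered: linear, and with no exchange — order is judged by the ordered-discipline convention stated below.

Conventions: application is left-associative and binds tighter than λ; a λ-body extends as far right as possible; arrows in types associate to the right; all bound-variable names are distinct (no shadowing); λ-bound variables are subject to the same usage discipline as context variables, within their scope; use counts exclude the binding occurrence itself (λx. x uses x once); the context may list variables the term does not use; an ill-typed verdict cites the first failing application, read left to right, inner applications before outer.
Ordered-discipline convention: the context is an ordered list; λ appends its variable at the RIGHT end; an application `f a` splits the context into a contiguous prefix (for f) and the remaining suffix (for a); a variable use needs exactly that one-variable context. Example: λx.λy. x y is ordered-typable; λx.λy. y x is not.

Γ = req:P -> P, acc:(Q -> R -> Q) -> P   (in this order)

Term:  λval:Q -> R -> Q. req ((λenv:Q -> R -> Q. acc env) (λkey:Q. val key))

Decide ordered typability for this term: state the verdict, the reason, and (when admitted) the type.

yes — single-use (req, acc, val, env, key), ordered derivation ok; term : (Q -> R -> Q) -> P
use counts: req ×1, acc ×1, val (λ-bound) ×1, env (λ-bound) ×1, key (λ-bound) ×1
uses in reading order: req, acc, env, val, key
typing: well-typed at (Q -> R -> Q) -> P
per-discipline verdicts: ordered ✓ | linear ✓ | affine ✓ | relevant ✓ | unrestricted ✓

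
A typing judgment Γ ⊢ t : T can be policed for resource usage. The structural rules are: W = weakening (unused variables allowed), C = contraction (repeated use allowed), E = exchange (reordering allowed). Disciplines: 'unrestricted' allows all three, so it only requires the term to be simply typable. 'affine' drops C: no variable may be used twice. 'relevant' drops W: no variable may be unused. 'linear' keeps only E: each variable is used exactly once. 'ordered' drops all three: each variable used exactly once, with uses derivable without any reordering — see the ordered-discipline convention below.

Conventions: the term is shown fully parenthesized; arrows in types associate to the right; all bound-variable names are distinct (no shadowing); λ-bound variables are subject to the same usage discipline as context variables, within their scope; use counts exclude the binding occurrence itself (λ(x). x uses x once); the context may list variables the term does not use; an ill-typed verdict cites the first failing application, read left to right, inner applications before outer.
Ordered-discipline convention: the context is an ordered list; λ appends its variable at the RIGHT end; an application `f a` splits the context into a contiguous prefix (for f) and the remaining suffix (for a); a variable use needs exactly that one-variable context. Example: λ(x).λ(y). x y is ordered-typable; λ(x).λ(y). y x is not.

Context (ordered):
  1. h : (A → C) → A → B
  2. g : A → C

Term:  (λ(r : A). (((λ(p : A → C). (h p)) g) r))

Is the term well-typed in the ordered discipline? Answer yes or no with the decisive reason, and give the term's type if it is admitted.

yes — single-use (h, g, r, p), ordered derivation ok; term : A → B
usage: h: 1, g: 1, r (bound): 1, p (bound): 1
order of uses: h, p, g, r
typing: the term checks, with type A → B
per-discipline verdicts: ordered ✓ | linear ✓ | affine ✓ | relevant ✓ | unrestricted ✓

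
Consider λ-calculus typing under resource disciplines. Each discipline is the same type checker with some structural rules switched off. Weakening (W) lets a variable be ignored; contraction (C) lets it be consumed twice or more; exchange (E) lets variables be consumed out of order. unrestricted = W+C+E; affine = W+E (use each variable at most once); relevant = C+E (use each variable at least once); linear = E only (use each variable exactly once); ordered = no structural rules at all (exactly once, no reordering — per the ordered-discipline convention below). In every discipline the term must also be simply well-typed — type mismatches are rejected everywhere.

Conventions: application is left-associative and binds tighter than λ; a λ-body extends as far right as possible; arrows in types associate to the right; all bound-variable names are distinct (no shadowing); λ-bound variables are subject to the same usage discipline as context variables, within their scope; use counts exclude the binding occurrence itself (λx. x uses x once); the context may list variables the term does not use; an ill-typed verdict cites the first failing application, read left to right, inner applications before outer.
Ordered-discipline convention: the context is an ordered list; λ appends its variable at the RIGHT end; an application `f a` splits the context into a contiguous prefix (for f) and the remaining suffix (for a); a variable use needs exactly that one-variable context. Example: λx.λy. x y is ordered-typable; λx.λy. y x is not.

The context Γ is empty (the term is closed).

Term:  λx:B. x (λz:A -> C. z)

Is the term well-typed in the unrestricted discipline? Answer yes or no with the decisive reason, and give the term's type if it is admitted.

no — a type mismatch blocks all five
counts: x [bound]: 1, z [bound]: 1
use order (left to right): x, z
typing: ill-typed: applying a non-function (B)
summary: ordered ✗; linear ✗; affine ✗; relevant ✗; unrestricted ✗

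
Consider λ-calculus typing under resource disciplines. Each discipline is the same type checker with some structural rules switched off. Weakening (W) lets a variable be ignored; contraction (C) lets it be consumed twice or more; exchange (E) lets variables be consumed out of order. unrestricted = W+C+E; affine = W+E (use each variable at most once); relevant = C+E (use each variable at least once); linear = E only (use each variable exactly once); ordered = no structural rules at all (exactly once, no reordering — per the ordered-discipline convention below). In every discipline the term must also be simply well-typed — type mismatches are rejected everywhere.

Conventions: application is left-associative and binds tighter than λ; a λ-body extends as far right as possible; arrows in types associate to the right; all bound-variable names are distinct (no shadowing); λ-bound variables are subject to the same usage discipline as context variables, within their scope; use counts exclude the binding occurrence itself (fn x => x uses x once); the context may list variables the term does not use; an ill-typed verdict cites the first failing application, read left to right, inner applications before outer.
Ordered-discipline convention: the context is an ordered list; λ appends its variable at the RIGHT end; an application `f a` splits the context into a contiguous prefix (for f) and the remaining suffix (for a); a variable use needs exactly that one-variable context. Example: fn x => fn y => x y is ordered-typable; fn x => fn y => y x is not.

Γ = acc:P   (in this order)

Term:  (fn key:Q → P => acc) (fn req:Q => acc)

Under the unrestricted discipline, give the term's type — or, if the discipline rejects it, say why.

term : P
use counts: acc=2; key (λ-bound)=0; req (λ-bound)=0
order of uses: acc, acc
typing: ✓ — P
all disciplines: ordered ✗, linear ✗, affine ✗, relevant ✗, unrestricted ✓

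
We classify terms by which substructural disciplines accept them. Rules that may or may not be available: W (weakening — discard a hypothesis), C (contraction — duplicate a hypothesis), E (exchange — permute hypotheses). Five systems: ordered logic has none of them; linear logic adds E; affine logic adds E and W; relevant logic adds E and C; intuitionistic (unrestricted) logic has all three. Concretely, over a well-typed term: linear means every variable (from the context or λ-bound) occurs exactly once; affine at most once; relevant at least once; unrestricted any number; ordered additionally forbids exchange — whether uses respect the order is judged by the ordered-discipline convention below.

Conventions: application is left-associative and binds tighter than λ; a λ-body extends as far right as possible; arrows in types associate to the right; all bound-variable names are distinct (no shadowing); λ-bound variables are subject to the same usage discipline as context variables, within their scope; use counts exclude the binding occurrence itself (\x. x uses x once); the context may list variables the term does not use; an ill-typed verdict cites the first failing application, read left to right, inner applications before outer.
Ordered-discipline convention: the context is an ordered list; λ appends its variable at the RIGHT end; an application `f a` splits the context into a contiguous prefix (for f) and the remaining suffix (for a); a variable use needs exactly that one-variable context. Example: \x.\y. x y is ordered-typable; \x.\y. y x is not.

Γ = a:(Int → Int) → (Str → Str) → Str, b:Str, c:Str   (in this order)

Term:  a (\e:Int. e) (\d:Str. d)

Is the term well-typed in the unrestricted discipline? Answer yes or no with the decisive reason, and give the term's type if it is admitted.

yes — simply typable at Str; W, C, E all held; term : Str
variable uses: a ×1, b ×0, c ×0, e (bound) ×1, d (bound) ×1
order of uses: a, e, d
typing: the term checks, with type Str
per-discipline verdicts: ordered ✗ | linear ✗ | affine ✓ | relevant ✗ | unrestricted ✓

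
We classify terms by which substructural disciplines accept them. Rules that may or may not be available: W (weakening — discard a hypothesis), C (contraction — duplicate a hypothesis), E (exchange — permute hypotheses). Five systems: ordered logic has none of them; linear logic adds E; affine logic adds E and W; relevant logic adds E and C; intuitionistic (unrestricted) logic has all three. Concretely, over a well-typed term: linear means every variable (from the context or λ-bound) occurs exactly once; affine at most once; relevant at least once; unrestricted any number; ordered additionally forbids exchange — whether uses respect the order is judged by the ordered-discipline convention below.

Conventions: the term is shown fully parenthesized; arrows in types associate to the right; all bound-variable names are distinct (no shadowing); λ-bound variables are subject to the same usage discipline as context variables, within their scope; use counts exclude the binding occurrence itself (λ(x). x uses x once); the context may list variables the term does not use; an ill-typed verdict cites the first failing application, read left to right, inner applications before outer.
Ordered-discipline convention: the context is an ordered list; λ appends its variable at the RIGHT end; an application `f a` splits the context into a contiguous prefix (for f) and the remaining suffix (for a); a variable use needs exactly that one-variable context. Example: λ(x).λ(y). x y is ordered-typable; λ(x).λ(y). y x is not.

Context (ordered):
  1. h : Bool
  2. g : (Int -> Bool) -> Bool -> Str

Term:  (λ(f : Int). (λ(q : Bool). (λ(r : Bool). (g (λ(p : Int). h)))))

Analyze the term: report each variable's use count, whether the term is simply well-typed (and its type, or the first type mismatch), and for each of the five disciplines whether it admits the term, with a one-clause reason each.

usage: h: 1; g: 1; f [bound]: 0; q [bound]: 0; r [bound]: 0; p [bound]: 0
left-to-right use order: g, h
typing: well-typed — term : Int -> Bool -> Bool -> Bool -> Str
ordered: ✗, f, q, r, p never used (weakening)
linear: ✗, f, q, r, p never used (weakening)
affine: ✓, at most one use each (h, g, f, q, r, p)
relevant: ✗, f, q, r, p never used (weakening)
unrestricted: ✓, typability at Int -> Bool -> Bool -> Bool -> Str is all that's needed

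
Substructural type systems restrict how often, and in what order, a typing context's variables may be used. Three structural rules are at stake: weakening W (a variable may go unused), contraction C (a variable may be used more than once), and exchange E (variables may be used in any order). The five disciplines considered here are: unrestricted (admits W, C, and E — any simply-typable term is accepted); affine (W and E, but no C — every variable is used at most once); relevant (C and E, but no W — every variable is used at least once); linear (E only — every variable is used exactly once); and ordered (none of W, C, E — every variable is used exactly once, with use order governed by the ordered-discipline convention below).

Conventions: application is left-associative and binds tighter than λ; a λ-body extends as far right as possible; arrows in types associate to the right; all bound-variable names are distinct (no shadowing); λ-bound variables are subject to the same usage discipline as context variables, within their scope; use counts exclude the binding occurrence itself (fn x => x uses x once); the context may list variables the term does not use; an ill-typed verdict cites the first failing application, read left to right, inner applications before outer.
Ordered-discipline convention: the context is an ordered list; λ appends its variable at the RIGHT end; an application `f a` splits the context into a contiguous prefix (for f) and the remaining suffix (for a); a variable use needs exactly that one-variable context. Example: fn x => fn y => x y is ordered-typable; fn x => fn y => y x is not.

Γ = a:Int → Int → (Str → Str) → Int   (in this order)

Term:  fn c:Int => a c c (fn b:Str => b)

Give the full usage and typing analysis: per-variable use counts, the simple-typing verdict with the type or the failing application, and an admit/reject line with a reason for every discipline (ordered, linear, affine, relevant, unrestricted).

counts: a ×1; c (λ-bound) ×2; b (λ-bound) ×1
left-to-right use order: a, c, c, b
typing: well-typed at Int → Int
ordered: ✗ — needs contraction — c ×2
linear: ✗ — needs contraction — c ×2
affine: ✗ — needs contraction — c ×2
relevant: ✓ — none of a, c, b goes unused
unrestricted: ✓ — well-typed at Int → Int; no restrictions here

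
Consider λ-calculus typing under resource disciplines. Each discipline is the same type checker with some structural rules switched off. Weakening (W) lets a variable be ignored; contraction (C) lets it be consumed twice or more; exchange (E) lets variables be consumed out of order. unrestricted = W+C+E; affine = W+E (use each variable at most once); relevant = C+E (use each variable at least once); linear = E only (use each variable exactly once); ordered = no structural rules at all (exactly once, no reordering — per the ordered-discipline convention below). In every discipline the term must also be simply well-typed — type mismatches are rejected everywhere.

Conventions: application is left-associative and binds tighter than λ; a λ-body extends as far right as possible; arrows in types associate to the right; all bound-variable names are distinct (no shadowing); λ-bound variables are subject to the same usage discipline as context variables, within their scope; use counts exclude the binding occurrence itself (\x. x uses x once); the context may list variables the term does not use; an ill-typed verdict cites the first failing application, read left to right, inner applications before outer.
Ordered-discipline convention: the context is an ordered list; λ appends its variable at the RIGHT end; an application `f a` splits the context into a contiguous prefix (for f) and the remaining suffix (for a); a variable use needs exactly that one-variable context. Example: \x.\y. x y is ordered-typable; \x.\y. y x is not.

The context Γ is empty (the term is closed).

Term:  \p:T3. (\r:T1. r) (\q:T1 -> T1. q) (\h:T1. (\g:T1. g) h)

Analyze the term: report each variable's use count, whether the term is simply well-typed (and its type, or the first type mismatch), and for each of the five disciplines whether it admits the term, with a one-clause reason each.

use counts: p [bound] ×0, r [bound] ×1, q [bound] ×1, h [bound] ×1, g [bound] ×1
uses in reading order: r, q, g, h
typing: ill-typed: argument of type (T1 -> T1) -> T1 -> T1 where T1 is required
ordered: ✗ — fails simple typing
linear: ✗ — a type mismatch blocks all five
affine: ✗ — the type mismatch rejects it
relevant: ✗ — not simply typable
unrestricted: ✗ — fails simple typing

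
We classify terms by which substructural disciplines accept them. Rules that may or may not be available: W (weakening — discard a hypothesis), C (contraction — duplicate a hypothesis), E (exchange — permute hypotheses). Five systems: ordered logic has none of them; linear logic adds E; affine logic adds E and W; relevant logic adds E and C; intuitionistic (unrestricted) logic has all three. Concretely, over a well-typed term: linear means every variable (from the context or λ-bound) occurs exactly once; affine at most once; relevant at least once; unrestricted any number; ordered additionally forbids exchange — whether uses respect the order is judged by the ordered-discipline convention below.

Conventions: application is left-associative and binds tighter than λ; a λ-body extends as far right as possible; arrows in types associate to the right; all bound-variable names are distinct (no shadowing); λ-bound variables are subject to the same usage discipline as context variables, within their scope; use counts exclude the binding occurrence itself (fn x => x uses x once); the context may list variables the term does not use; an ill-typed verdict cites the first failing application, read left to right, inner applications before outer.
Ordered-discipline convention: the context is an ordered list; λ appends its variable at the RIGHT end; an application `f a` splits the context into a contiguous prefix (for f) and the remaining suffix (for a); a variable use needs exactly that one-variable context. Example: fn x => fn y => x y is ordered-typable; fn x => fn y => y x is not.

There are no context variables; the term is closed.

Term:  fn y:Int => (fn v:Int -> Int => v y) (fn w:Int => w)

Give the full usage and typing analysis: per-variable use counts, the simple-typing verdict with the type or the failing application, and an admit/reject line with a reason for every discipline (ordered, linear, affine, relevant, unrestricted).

use counts: y (bound) ×1, v (bound) ×1, w (bound) ×1
uses in reading order: v, y, w
typing: ✓ — Int -> Int
ordered: ✗, no ordered split (uses run v, y, w)
linear: ✓, y, v, w: one use apiece
affine: ✓, no duplicate uses among y, v, w
relevant: ✓, y, v, w: all used, weakening unneeded
unrestricted: ✓, typability at Int -> Int is all that's needed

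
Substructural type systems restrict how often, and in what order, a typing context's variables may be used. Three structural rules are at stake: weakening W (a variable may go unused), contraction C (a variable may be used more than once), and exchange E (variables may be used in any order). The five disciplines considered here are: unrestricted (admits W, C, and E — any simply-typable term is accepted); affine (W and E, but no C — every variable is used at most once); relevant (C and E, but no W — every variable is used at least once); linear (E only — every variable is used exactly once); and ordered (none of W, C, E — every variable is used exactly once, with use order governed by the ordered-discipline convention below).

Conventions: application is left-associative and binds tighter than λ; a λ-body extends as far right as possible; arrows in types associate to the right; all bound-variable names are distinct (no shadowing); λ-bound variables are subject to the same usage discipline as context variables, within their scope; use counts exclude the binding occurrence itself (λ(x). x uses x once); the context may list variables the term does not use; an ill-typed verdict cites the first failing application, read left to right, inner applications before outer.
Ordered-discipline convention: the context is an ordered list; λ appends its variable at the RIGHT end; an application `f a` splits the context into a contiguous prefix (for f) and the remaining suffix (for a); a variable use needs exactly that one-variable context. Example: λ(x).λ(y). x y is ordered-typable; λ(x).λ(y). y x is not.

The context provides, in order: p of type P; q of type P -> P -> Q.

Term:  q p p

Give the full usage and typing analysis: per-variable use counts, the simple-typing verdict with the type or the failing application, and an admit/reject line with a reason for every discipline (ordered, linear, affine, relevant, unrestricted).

counts: p=2, q=1
use order (left to right): q, p, p
typing: well-typed at Q
ordered: ✗, p ×2 used more than once (contraction)
linear: ✗, p ×2 used more than once (contraction)
affine: ✗, p ×2 used more than once (contraction)
relevant: ✓, at least one use each (p, q)
unrestricted: ✓, typability at Q is all that's needed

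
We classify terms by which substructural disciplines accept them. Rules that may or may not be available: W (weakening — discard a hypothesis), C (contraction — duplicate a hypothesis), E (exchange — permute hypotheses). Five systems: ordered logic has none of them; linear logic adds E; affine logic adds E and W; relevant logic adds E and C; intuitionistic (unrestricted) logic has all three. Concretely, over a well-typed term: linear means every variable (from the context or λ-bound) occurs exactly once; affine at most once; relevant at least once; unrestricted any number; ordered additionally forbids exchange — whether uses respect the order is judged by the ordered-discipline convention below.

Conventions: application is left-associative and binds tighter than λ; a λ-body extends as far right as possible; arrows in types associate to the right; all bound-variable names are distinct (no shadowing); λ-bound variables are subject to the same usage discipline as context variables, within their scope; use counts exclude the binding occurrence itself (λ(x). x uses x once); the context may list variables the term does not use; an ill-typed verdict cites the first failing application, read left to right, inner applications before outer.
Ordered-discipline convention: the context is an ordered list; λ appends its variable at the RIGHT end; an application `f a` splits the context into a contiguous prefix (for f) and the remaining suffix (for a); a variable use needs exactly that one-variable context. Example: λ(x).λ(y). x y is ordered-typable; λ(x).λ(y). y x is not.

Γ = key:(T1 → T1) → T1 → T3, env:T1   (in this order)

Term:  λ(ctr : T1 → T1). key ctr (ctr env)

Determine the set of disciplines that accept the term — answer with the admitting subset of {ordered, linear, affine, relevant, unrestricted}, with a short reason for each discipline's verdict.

admitted in: relevant, unrestricted
usage: key: 1, env: 1, ctr [bound]: 2
left-to-right use order: key, ctr, ctr, env
typing: well-typed — term : (T1 → T1) → T3
ordered ✗ (repeated use of ctr ×2)
linear ✗ (repeated use of ctr ×2)
affine ✗ (repeated use of ctr ×2)
relevant ✓ (none of key, env, ctr goes unused)
unrestricted ✓ (type-checks ((T1 → T1) → T3) and nothing is barred)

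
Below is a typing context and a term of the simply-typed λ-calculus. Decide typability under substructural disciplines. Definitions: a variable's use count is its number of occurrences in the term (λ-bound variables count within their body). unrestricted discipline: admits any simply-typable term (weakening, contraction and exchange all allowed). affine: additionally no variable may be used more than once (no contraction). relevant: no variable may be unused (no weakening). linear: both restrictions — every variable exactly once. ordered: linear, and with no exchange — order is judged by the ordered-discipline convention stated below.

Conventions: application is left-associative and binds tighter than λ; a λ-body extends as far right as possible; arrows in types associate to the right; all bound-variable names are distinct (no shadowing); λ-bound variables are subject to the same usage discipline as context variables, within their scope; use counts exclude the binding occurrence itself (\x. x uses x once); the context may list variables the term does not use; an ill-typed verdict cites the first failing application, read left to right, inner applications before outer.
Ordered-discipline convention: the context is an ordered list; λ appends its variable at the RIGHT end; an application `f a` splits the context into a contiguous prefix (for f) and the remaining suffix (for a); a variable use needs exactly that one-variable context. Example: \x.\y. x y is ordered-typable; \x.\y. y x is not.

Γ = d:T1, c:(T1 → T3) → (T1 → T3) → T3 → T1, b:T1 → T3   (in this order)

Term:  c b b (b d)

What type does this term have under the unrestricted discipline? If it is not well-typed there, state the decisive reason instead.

term : T1
counts: d: 1×, c: 1×, b: 3×
left-to-right use order: c, b, b, b, d
typing: ✓ — T1
summary: ordered ✗ · linear ✗ · affine ✗ · relevant ✓ · unrestricted ✓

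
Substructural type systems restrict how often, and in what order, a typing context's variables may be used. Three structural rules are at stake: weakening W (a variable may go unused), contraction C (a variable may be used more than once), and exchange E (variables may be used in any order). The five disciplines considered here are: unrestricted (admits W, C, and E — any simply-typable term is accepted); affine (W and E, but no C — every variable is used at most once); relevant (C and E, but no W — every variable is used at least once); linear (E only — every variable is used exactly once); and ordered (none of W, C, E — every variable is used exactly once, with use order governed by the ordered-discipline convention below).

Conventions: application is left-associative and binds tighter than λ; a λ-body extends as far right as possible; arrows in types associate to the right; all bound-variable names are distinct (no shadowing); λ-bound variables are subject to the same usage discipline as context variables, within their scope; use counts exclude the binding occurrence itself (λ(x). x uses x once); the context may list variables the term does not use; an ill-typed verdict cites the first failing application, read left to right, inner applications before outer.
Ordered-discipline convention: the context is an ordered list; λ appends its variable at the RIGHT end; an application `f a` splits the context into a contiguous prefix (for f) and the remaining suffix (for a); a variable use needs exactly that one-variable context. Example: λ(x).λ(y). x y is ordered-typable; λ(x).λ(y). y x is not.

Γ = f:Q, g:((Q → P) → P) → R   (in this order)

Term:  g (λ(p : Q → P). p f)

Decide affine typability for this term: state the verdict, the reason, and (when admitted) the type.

yes — at most one use each (f, g, p); term : R
counts: f: 1, g: 1, p (bound): 1
left-to-right use order: g, p, f
typing: ✓ — R
per-discipline verdicts: ordered ✗ · linear ✓ · affine ✓ · relevant ✓ · unrestricted ✓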